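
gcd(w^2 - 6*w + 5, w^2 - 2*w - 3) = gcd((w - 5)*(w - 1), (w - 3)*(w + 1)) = 1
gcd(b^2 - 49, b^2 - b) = 1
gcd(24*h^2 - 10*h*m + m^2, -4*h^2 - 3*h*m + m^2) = 4*h - m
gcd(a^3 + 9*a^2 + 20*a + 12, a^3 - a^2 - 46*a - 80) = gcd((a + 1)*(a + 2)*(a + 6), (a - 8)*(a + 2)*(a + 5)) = a + 2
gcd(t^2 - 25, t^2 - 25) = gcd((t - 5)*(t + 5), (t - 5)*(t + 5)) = t^2 - 25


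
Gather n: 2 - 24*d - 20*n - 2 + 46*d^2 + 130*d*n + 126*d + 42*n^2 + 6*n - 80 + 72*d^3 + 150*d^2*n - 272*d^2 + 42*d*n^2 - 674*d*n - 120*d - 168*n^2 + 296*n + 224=72*d^3 - 226*d^2 - 18*d + n^2*(42*d - 126) + n*(150*d^2 - 544*d + 282) + 144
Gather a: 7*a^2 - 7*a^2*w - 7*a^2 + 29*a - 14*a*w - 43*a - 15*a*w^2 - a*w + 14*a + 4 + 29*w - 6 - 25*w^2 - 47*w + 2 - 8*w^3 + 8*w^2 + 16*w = -7*a^2*w + a*(-15*w^2 - 15*w) - 8*w^3 - 17*w^2 - 2*w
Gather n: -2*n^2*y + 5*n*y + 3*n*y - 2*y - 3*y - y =-2*n^2*y + 8*n*y - 6*y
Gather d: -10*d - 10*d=-20*d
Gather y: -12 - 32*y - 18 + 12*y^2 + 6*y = 12*y^2 - 26*y - 30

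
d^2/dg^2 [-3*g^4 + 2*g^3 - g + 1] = 12*g*(1 - 3*g)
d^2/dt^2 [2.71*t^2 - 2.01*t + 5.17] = 5.42000000000000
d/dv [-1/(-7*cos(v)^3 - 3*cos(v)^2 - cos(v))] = (21*sin(v) + sin(v)/cos(v)^2 + 6*tan(v))/(-7*sin(v)^2 + 3*cos(v) + 8)^2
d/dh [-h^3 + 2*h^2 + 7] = h*(4 - 3*h)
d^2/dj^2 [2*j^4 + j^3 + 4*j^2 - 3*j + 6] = 24*j^2 + 6*j + 8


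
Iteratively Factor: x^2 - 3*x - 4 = (x + 1)*(x - 4)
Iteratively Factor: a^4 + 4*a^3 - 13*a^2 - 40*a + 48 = (a - 1)*(a^3 + 5*a^2 - 8*a - 48) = (a - 3)*(a - 1)*(a^2 + 8*a + 16) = (a - 3)*(a - 1)*(a + 4)*(a + 4)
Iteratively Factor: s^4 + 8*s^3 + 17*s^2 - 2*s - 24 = (s - 1)*(s^3 + 9*s^2 + 26*s + 24) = (s - 1)*(s + 4)*(s^2 + 5*s + 6) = (s - 1)*(s + 3)*(s + 4)*(s + 2)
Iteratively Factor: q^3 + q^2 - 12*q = (q)*(q^2 + q - 12) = q*(q - 3)*(q + 4)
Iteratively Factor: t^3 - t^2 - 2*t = (t + 1)*(t^2 - 2*t) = (t - 2)*(t + 1)*(t)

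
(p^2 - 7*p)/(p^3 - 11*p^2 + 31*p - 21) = p/(p^2 - 4*p + 3)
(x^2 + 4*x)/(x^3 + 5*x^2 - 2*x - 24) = x/(x^2 + x - 6)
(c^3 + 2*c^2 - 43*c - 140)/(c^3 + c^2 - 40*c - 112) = (c + 5)/(c + 4)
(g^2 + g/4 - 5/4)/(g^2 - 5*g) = (4*g^2 + g - 5)/(4*g*(g - 5))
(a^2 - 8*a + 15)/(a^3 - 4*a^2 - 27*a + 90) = (a - 5)/(a^2 - a - 30)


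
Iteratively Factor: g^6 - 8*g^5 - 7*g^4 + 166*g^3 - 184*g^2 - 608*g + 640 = (g - 4)*(g^5 - 4*g^4 - 23*g^3 + 74*g^2 + 112*g - 160) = (g - 5)*(g - 4)*(g^4 + g^3 - 18*g^2 - 16*g + 32) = (g - 5)*(g - 4)^2*(g^3 + 5*g^2 + 2*g - 8) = (g - 5)*(g - 4)^2*(g - 1)*(g^2 + 6*g + 8) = (g - 5)*(g - 4)^2*(g - 1)*(g + 2)*(g + 4)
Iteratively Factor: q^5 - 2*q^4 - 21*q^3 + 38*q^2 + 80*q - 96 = (q + 2)*(q^4 - 4*q^3 - 13*q^2 + 64*q - 48) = (q + 2)*(q + 4)*(q^3 - 8*q^2 + 19*q - 12) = (q - 4)*(q + 2)*(q + 4)*(q^2 - 4*q + 3) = (q - 4)*(q - 1)*(q + 2)*(q + 4)*(q - 3)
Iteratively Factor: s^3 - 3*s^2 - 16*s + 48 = (s + 4)*(s^2 - 7*s + 12) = (s - 3)*(s + 4)*(s - 4)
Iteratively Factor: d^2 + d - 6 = (d + 3)*(d - 2)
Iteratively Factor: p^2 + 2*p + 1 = (p + 1)*(p + 1)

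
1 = 1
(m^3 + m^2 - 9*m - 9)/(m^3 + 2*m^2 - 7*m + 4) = (m^3 + m^2 - 9*m - 9)/(m^3 + 2*m^2 - 7*m + 4)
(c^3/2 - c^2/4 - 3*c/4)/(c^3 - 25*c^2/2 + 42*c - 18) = c*(2*c^2 - c - 3)/(2*(2*c^3 - 25*c^2 + 84*c - 36))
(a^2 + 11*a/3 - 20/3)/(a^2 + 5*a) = (a - 4/3)/a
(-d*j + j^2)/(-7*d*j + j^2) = (d - j)/(7*d - j)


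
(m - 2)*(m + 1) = m^2 - m - 2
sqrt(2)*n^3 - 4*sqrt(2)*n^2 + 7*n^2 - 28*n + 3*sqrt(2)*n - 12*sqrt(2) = (n - 4)*(n + 3*sqrt(2))*(sqrt(2)*n + 1)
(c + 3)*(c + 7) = c^2 + 10*c + 21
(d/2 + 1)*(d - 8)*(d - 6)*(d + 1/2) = d^4/2 - 23*d^3/4 + 7*d^2 + 53*d + 24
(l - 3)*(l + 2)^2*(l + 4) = l^4 + 5*l^3 - 4*l^2 - 44*l - 48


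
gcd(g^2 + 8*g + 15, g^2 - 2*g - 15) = g + 3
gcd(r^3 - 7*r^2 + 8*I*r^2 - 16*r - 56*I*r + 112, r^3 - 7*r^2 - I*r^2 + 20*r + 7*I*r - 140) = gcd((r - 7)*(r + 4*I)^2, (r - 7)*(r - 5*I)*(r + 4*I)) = r^2 + r*(-7 + 4*I) - 28*I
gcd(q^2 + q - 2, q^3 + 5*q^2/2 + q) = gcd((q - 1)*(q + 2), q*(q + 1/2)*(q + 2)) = q + 2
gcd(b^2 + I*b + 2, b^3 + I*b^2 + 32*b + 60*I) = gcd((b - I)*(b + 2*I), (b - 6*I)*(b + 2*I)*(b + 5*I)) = b + 2*I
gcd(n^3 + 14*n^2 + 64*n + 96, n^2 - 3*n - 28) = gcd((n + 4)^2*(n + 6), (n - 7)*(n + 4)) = n + 4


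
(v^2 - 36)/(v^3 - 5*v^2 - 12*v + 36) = (v + 6)/(v^2 + v - 6)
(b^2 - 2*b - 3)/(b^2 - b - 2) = (b - 3)/(b - 2)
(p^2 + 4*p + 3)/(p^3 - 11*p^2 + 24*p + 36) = (p + 3)/(p^2 - 12*p + 36)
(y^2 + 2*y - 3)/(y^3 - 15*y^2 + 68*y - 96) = (y^2 + 2*y - 3)/(y^3 - 15*y^2 + 68*y - 96)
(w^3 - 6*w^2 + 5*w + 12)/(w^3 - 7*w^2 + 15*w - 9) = (w^2 - 3*w - 4)/(w^2 - 4*w + 3)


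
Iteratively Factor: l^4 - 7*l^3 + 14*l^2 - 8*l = (l)*(l^3 - 7*l^2 + 14*l - 8) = l*(l - 1)*(l^2 - 6*l + 8) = l*(l - 4)*(l - 1)*(l - 2)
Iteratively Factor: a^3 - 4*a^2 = (a - 4)*(a^2) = a*(a - 4)*(a)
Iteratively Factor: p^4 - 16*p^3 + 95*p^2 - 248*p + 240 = (p - 4)*(p^3 - 12*p^2 + 47*p - 60) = (p - 4)^2*(p^2 - 8*p + 15) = (p - 5)*(p - 4)^2*(p - 3)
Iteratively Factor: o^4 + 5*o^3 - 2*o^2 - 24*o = (o - 2)*(o^3 + 7*o^2 + 12*o) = (o - 2)*(o + 4)*(o^2 + 3*o) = o*(o - 2)*(o + 4)*(o + 3)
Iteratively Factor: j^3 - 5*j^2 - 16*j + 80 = (j + 4)*(j^2 - 9*j + 20) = (j - 5)*(j + 4)*(j - 4)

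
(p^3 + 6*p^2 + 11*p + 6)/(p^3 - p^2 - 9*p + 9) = (p^2 + 3*p + 2)/(p^2 - 4*p + 3)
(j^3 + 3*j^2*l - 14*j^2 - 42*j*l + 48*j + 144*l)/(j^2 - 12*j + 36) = (j^2 + 3*j*l - 8*j - 24*l)/(j - 6)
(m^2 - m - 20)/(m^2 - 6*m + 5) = (m + 4)/(m - 1)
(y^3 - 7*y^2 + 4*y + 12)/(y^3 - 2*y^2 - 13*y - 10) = (y^2 - 8*y + 12)/(y^2 - 3*y - 10)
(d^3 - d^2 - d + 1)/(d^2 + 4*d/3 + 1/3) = 3*(d^2 - 2*d + 1)/(3*d + 1)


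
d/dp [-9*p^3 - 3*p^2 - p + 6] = -27*p^2 - 6*p - 1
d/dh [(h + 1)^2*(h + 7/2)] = (h + 1)*(3*h + 8)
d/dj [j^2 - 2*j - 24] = 2*j - 2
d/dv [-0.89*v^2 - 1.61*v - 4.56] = -1.78*v - 1.61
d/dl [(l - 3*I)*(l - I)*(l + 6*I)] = 3*l^2 + 4*I*l + 21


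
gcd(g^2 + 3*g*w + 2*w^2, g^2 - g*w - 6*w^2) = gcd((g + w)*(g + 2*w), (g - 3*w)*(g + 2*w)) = g + 2*w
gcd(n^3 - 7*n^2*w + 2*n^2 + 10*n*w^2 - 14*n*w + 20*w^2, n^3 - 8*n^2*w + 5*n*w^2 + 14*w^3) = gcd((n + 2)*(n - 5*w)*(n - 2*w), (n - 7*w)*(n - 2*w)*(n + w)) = -n + 2*w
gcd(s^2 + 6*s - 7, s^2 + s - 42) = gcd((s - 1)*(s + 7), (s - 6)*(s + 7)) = s + 7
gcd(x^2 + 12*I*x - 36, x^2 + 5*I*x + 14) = 1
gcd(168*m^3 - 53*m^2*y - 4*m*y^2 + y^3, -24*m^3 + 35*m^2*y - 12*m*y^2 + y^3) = 24*m^2 - 11*m*y + y^2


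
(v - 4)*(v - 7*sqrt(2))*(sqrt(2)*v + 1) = sqrt(2)*v^3 - 13*v^2 - 4*sqrt(2)*v^2 - 7*sqrt(2)*v + 52*v + 28*sqrt(2)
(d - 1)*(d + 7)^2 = d^3 + 13*d^2 + 35*d - 49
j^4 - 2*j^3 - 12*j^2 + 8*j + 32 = (j - 4)*(j - 2)*(j + 2)^2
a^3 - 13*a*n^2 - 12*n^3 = (a - 4*n)*(a + n)*(a + 3*n)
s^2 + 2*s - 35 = (s - 5)*(s + 7)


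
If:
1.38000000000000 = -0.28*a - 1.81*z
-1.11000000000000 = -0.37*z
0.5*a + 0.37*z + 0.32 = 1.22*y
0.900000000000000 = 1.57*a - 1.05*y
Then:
No Solution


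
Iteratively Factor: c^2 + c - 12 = (c + 4)*(c - 3)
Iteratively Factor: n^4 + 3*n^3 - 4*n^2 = (n - 1)*(n^3 + 4*n^2) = n*(n - 1)*(n^2 + 4*n) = n*(n - 1)*(n + 4)*(n)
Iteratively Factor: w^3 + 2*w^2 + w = (w + 1)*(w^2 + w) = w*(w + 1)*(w + 1)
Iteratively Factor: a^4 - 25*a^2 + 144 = (a - 4)*(a^3 + 4*a^2 - 9*a - 36) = (a - 4)*(a + 4)*(a^2 - 9) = (a - 4)*(a - 3)*(a + 4)*(a + 3)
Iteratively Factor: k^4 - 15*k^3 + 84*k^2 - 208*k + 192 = (k - 4)*(k^3 - 11*k^2 + 40*k - 48) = (k - 4)*(k - 3)*(k^2 - 8*k + 16) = (k - 4)^2*(k - 3)*(k - 4)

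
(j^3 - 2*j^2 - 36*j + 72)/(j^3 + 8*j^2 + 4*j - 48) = (j - 6)/(j + 4)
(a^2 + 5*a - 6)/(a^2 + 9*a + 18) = (a - 1)/(a + 3)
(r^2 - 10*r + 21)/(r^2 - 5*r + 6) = (r - 7)/(r - 2)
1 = 1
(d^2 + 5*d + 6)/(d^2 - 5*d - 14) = (d + 3)/(d - 7)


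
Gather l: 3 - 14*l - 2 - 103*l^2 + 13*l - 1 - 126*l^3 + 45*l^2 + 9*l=-126*l^3 - 58*l^2 + 8*l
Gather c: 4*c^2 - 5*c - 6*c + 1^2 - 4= 4*c^2 - 11*c - 3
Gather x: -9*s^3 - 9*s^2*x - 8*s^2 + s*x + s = -9*s^3 - 8*s^2 + s + x*(-9*s^2 + s)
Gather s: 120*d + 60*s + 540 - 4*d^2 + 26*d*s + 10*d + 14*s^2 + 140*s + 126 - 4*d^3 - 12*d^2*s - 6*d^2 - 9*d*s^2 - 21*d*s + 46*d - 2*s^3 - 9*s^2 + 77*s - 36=-4*d^3 - 10*d^2 + 176*d - 2*s^3 + s^2*(5 - 9*d) + s*(-12*d^2 + 5*d + 277) + 630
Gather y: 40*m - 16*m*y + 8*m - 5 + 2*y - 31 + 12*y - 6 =48*m + y*(14 - 16*m) - 42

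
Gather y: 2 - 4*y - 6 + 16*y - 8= 12*y - 12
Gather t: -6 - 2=-8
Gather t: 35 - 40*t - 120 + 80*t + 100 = 40*t + 15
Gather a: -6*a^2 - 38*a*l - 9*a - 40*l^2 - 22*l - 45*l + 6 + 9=-6*a^2 + a*(-38*l - 9) - 40*l^2 - 67*l + 15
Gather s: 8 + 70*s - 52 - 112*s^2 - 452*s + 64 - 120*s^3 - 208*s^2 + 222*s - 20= -120*s^3 - 320*s^2 - 160*s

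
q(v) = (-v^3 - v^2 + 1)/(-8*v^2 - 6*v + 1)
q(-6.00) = -0.72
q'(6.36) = 0.13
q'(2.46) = 0.14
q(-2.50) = -0.31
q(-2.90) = -0.35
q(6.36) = 0.82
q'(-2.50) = 0.10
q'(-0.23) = 0.74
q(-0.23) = 0.49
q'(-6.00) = 0.12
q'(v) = (16*v + 6)*(-v^3 - v^2 + 1)/(-8*v^2 - 6*v + 1)^2 + (-3*v^2 - 2*v)/(-8*v^2 - 6*v + 1)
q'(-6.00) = 0.12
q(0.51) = -0.15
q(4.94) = 0.64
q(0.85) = 0.03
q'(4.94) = 0.13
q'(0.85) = 0.32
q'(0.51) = 0.94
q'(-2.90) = 0.11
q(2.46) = 0.32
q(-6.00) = -0.72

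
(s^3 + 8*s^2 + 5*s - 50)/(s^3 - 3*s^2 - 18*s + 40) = (s^2 + 10*s + 25)/(s^2 - s - 20)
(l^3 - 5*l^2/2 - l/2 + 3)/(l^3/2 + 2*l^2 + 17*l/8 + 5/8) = 4*(2*l^2 - 7*l + 6)/(4*l^2 + 12*l + 5)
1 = 1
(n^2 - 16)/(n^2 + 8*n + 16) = (n - 4)/(n + 4)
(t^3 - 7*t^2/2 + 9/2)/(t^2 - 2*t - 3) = t - 3/2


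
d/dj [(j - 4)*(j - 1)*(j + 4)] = 3*j^2 - 2*j - 16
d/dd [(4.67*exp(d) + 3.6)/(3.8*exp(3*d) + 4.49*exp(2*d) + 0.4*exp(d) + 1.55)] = (-35.492*exp(3*d) - 62.0083*exp(2*d) - 32.328*exp(d) + 5.7985)*exp(d)/(14.44*exp(6*d) + 34.124*exp(5*d) + 23.2001*exp(4*d) + 15.372*exp(3*d) + 14.079*exp(2*d) + 1.24*exp(d) + 2.4025)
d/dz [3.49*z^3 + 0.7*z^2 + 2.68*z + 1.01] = 10.47*z^2 + 1.4*z + 2.68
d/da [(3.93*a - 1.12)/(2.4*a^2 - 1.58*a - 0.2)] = (-9.432*a^2 + 5.376*a - 2.5556)/(5.76*a^4 - 7.584*a^3 + 1.5364*a^2 + 0.632*a + 0.04)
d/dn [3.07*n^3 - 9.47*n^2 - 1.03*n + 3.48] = 9.21*n^2 - 18.94*n - 1.03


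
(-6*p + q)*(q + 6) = -6*p*q - 36*p + q^2 + 6*q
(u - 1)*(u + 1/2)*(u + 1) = u^3 + u^2/2 - u - 1/2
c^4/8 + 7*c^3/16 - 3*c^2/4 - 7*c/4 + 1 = (c/4 + 1)*(c/2 + 1)*(c - 2)*(c - 1/2)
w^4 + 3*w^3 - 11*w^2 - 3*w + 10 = (w - 2)*(w - 1)*(w + 1)*(w + 5)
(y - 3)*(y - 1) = y^2 - 4*y + 3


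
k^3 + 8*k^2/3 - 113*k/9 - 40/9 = (k - 8/3)*(k + 1/3)*(k + 5)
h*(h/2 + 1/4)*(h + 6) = h^3/2 + 13*h^2/4 + 3*h/2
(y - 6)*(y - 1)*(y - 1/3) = y^3 - 22*y^2/3 + 25*y/3 - 2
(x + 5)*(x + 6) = x^2 + 11*x + 30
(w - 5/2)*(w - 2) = w^2 - 9*w/2 + 5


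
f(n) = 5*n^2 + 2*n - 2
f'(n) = 10*n + 2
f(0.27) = -1.10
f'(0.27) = 4.70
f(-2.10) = 15.85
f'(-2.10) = -19.00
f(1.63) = 14.54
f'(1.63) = 18.30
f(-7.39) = 256.28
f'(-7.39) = -71.90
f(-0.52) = -1.69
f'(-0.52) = -3.20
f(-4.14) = 75.42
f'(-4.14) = -39.40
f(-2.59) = 26.36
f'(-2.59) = -23.90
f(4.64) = 114.93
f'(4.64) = 48.40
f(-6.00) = 166.00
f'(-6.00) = -58.00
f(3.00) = 49.00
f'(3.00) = 32.00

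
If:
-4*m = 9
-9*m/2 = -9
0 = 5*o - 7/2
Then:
No Solution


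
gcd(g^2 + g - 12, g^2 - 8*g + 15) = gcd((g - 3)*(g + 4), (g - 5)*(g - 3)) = g - 3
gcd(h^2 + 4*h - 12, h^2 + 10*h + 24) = h + 6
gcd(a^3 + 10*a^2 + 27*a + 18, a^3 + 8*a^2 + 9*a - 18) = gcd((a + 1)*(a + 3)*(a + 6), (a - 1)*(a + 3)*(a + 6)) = a^2 + 9*a + 18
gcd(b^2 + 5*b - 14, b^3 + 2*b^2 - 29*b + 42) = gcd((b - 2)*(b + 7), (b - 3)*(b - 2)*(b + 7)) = b^2 + 5*b - 14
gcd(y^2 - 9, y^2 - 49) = 1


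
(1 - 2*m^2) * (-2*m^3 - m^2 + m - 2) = 4*m^5 + 2*m^4 - 4*m^3 + 3*m^2 + m - 2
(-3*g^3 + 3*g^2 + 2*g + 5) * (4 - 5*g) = 15*g^4 - 27*g^3 + 2*g^2 - 17*g + 20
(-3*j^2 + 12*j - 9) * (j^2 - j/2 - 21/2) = -3*j^4 + 27*j^3/2 + 33*j^2/2 - 243*j/2 + 189/2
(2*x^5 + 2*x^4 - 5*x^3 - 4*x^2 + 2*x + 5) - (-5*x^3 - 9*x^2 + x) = 2*x^5 + 2*x^4 + 5*x^2 + x + 5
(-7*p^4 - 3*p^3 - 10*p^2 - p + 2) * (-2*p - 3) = 14*p^5 + 27*p^4 + 29*p^3 + 32*p^2 - p - 6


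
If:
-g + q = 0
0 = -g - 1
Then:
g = -1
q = -1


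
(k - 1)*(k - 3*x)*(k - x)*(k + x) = k^4 - 3*k^3*x - k^3 - k^2*x^2 + 3*k^2*x + 3*k*x^3 + k*x^2 - 3*x^3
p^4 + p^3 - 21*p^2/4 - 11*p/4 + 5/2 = (p - 2)*(p - 1/2)*(p + 1)*(p + 5/2)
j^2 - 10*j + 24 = (j - 6)*(j - 4)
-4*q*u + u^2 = u*(-4*q + u)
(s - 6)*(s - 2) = s^2 - 8*s + 12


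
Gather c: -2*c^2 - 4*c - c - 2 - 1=-2*c^2 - 5*c - 3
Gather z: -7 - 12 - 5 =-24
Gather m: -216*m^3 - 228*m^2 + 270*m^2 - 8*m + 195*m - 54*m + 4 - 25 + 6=-216*m^3 + 42*m^2 + 133*m - 15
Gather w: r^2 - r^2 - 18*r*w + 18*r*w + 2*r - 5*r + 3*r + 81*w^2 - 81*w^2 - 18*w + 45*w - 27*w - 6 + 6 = 0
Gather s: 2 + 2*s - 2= 2*s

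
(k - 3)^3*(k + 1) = k^4 - 8*k^3 + 18*k^2 - 27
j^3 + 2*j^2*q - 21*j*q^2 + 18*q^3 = (j - 3*q)*(j - q)*(j + 6*q)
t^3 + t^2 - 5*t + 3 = (t - 1)^2*(t + 3)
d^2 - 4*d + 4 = (d - 2)^2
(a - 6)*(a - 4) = a^2 - 10*a + 24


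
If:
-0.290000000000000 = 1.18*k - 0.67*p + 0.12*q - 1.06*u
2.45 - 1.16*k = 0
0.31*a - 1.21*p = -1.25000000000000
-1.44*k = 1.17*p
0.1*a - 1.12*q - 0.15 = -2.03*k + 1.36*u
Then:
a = -14.18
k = 2.11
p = -2.60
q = -2.42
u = 3.99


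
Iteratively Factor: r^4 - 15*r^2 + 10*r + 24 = (r + 1)*(r^3 - r^2 - 14*r + 24) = (r - 3)*(r + 1)*(r^2 + 2*r - 8) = (r - 3)*(r + 1)*(r + 4)*(r - 2)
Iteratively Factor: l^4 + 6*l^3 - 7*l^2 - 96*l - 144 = (l + 3)*(l^3 + 3*l^2 - 16*l - 48) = (l - 4)*(l + 3)*(l^2 + 7*l + 12) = (l - 4)*(l + 3)*(l + 4)*(l + 3)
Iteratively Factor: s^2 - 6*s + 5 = (s - 5)*(s - 1)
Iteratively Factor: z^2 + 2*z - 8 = (z + 4)*(z - 2)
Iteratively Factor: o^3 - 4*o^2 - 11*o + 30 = (o + 3)*(o^2 - 7*o + 10) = (o - 5)*(o + 3)*(o - 2)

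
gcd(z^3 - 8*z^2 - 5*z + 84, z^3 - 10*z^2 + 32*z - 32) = z - 4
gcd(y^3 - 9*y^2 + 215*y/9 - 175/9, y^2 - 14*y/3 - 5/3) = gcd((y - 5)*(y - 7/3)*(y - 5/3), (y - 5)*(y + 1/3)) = y - 5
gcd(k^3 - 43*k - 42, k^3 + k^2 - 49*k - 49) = k^2 - 6*k - 7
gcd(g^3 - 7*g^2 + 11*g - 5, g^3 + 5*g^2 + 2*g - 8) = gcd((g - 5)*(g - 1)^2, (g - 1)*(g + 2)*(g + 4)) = g - 1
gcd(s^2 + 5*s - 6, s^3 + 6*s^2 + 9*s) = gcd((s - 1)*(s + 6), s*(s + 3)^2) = 1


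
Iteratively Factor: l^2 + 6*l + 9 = (l + 3)*(l + 3)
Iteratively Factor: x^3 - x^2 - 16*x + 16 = (x + 4)*(x^2 - 5*x + 4) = (x - 1)*(x + 4)*(x - 4)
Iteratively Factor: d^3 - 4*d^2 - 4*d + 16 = (d - 2)*(d^2 - 2*d - 8) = (d - 2)*(d + 2)*(d - 4)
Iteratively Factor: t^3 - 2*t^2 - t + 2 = (t + 1)*(t^2 - 3*t + 2) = (t - 2)*(t + 1)*(t - 1)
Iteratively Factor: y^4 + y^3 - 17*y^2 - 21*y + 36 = (y + 3)*(y^3 - 2*y^2 - 11*y + 12) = (y - 4)*(y + 3)*(y^2 + 2*y - 3) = (y - 4)*(y - 1)*(y + 3)*(y + 3)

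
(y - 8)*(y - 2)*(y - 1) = y^3 - 11*y^2 + 26*y - 16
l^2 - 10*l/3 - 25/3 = (l - 5)*(l + 5/3)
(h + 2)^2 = h^2 + 4*h + 4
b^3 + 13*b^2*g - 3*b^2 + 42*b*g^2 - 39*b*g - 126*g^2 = (b - 3)*(b + 6*g)*(b + 7*g)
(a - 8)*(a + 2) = a^2 - 6*a - 16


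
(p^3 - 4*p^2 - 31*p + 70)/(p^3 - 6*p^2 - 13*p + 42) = (p + 5)/(p + 3)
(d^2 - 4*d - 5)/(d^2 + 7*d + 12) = (d^2 - 4*d - 5)/(d^2 + 7*d + 12)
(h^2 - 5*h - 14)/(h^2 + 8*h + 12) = (h - 7)/(h + 6)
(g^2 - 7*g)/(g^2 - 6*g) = (g - 7)/(g - 6)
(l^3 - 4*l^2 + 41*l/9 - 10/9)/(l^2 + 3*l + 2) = (9*l^3 - 36*l^2 + 41*l - 10)/(9*(l^2 + 3*l + 2))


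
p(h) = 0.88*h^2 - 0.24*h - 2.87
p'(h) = 1.76*h - 0.24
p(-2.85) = 4.96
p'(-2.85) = -5.26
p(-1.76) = 0.28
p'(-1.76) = -3.34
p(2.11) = 0.54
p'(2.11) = 3.47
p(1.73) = -0.65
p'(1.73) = 2.80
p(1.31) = -1.67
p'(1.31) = 2.07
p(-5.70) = 27.09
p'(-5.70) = -10.27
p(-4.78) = 18.38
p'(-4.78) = -8.65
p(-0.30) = -2.72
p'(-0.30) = -0.77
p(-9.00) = 70.57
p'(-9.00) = -16.08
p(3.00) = 4.33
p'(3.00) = 5.04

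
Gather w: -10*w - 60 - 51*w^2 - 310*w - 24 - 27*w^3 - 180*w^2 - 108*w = -27*w^3 - 231*w^2 - 428*w - 84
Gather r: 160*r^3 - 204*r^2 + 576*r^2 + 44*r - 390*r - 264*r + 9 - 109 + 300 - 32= 160*r^3 + 372*r^2 - 610*r + 168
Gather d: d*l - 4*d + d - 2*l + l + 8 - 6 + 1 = d*(l - 3) - l + 3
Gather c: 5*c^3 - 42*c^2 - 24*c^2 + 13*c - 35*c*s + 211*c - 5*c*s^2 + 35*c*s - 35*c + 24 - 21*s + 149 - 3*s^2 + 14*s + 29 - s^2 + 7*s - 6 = 5*c^3 - 66*c^2 + c*(189 - 5*s^2) - 4*s^2 + 196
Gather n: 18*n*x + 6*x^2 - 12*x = 18*n*x + 6*x^2 - 12*x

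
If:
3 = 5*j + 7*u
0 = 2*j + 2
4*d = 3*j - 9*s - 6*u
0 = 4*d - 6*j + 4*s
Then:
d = -51/70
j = -1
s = -27/35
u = 8/7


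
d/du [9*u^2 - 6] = 18*u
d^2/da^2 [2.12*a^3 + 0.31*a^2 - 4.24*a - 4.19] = 12.72*a + 0.62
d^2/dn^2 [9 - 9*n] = 0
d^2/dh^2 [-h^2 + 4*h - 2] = -2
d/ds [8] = 0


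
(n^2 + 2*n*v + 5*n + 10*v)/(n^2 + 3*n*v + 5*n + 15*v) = (n + 2*v)/(n + 3*v)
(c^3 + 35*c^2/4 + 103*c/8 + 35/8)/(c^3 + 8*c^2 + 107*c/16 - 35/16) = 2*(2*c + 1)/(4*c - 1)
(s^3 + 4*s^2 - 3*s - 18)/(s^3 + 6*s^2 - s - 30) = (s + 3)/(s + 5)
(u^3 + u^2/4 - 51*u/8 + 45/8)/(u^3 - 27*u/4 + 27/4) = (4*u - 5)/(2*(2*u - 3))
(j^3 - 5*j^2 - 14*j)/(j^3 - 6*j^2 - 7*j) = (j + 2)/(j + 1)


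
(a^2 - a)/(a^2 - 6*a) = (a - 1)/(a - 6)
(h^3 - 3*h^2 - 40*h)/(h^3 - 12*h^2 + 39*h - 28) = h*(h^2 - 3*h - 40)/(h^3 - 12*h^2 + 39*h - 28)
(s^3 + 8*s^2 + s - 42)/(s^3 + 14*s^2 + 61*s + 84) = (s - 2)/(s + 4)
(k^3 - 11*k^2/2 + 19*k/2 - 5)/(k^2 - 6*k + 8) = (2*k^2 - 7*k + 5)/(2*(k - 4))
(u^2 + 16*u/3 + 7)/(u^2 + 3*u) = (u + 7/3)/u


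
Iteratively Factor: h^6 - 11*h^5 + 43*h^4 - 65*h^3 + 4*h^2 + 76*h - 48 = (h - 3)*(h^5 - 8*h^4 + 19*h^3 - 8*h^2 - 20*h + 16) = (h - 4)*(h - 3)*(h^4 - 4*h^3 + 3*h^2 + 4*h - 4) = (h - 4)*(h - 3)*(h - 1)*(h^3 - 3*h^2 + 4) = (h - 4)*(h - 3)*(h - 1)*(h + 1)*(h^2 - 4*h + 4) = (h - 4)*(h - 3)*(h - 2)*(h - 1)*(h + 1)*(h - 2)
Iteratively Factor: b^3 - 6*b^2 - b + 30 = (b - 5)*(b^2 - b - 6) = (b - 5)*(b - 3)*(b + 2)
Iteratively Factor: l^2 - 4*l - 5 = (l + 1)*(l - 5)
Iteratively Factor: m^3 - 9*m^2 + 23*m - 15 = (m - 3)*(m^2 - 6*m + 5) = (m - 5)*(m - 3)*(m - 1)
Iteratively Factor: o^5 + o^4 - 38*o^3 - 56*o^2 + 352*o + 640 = (o - 5)*(o^4 + 6*o^3 - 8*o^2 - 96*o - 128) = (o - 5)*(o + 4)*(o^3 + 2*o^2 - 16*o - 32) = (o - 5)*(o - 4)*(o + 4)*(o^2 + 6*o + 8) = (o - 5)*(o - 4)*(o + 2)*(o + 4)*(o + 4)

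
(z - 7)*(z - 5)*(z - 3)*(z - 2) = z^4 - 17*z^3 + 101*z^2 - 247*z + 210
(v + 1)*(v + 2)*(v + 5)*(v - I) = v^4 + 8*v^3 - I*v^3 + 17*v^2 - 8*I*v^2 + 10*v - 17*I*v - 10*I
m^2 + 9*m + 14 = (m + 2)*(m + 7)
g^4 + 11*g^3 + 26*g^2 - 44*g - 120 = (g - 2)*(g + 2)*(g + 5)*(g + 6)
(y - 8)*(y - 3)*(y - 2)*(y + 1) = y^4 - 12*y^3 + 33*y^2 - 2*y - 48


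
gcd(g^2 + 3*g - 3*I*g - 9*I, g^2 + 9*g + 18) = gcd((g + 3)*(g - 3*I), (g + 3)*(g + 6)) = g + 3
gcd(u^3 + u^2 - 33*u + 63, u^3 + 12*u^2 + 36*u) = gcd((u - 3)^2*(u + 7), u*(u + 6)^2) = 1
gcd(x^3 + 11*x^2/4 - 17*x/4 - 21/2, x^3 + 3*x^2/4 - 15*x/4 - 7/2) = x^2 - x/4 - 7/2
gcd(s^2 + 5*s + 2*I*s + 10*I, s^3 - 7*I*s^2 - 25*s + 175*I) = s + 5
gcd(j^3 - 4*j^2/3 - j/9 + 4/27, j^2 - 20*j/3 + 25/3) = 1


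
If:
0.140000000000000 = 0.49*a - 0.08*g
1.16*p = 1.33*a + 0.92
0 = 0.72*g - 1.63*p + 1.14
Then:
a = 0.56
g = 1.66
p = 1.43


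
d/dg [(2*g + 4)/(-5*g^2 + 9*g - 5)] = 2*(5*g^2 + 20*g - 23)/(25*g^4 - 90*g^3 + 131*g^2 - 90*g + 25)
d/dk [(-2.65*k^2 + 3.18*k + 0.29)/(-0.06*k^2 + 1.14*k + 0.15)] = (-2.8302*k^2 - 0.7602*k + 0.1464)/(0.0036*k^4 - 0.1368*k^3 + 1.2816*k^2 + 0.342*k + 0.0225)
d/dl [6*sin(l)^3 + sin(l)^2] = 2*(9*sin(l) + 1)*sin(l)*cos(l)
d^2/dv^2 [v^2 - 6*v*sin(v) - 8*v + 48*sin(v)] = 6*v*sin(v) - 48*sin(v) - 12*cos(v) + 2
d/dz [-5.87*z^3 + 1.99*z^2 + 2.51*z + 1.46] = -17.61*z^2 + 3.98*z + 2.51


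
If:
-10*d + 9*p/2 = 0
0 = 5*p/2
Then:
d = 0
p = 0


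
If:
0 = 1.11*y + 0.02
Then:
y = -0.02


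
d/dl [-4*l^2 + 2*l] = 2 - 8*l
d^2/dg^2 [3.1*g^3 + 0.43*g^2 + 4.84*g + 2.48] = 18.6*g + 0.86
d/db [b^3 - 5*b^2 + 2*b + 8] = 3*b^2 - 10*b + 2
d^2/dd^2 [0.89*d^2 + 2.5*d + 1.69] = 1.78000000000000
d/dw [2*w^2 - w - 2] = 4*w - 1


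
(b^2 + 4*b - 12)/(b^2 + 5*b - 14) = (b + 6)/(b + 7)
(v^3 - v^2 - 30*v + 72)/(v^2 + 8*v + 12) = (v^2 - 7*v + 12)/(v + 2)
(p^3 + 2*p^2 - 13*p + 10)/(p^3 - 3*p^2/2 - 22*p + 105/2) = 2*(p^2 - 3*p + 2)/(2*p^2 - 13*p + 21)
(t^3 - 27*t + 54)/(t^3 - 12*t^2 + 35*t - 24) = (t^2 + 3*t - 18)/(t^2 - 9*t + 8)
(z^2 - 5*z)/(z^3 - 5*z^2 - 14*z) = (5 - z)/(-z^2 + 5*z + 14)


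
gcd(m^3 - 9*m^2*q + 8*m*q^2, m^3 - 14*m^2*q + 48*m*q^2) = -m^2 + 8*m*q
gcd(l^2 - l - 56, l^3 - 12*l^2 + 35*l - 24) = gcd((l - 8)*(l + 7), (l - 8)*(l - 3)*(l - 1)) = l - 8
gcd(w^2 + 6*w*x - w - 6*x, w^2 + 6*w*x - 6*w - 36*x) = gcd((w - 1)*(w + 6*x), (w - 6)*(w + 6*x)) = w + 6*x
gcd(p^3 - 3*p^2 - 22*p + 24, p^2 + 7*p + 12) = p + 4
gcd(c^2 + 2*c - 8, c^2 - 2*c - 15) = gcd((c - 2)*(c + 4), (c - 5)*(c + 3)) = 1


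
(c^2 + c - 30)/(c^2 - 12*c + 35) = (c + 6)/(c - 7)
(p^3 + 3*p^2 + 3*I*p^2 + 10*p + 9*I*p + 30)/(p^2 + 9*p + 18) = (p^2 + 3*I*p + 10)/(p + 6)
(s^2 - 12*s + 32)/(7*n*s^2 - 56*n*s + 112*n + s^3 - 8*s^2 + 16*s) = (s - 8)/(7*n*s - 28*n + s^2 - 4*s)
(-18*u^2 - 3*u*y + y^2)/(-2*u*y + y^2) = (18*u^2 + 3*u*y - y^2)/(y*(2*u - y))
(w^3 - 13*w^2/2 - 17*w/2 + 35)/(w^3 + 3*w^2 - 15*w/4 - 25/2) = 2*(w - 7)/(2*w + 5)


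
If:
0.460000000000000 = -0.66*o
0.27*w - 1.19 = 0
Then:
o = -0.70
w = 4.41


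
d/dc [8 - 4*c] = -4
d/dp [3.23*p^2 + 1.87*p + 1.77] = 6.46*p + 1.87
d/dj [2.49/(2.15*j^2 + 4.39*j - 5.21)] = (-10.707*j - 10.9311)/(2.15*j^2 + 4.39*j - 5.21)^2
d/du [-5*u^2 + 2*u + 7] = 2 - 10*u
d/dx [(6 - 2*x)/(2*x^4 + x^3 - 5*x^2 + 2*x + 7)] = 2*(-2*x^4 - x^3 + 5*x^2 - 2*x + (x - 3)*(8*x^3 + 3*x^2 - 10*x + 2) - 7)/(2*x^4 + x^3 - 5*x^2 + 2*x + 7)^2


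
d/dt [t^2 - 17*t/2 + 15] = 2*t - 17/2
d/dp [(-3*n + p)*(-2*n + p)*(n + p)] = n^2 - 8*n*p + 3*p^2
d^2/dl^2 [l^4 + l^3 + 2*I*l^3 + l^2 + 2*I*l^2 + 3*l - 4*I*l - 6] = 12*l^2 + l*(6 + 12*I) + 2 + 4*I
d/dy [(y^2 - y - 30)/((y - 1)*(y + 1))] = (y^2 + 58*y + 1)/(y^4 - 2*y^2 + 1)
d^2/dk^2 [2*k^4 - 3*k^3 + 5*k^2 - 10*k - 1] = 24*k^2 - 18*k + 10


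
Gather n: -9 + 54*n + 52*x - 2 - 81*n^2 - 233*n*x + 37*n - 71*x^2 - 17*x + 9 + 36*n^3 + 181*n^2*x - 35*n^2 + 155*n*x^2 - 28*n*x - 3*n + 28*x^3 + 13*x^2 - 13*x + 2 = 36*n^3 + n^2*(181*x - 116) + n*(155*x^2 - 261*x + 88) + 28*x^3 - 58*x^2 + 22*x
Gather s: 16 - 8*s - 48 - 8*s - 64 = -16*s - 96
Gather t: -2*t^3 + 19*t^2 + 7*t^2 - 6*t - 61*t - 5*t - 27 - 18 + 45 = -2*t^3 + 26*t^2 - 72*t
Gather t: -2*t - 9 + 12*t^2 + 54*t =12*t^2 + 52*t - 9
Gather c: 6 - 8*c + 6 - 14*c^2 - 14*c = -14*c^2 - 22*c + 12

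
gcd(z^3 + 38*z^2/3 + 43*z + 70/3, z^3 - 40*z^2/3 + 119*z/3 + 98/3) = z + 2/3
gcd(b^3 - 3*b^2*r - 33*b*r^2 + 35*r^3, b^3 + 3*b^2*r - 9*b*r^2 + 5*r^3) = -b^2 - 4*b*r + 5*r^2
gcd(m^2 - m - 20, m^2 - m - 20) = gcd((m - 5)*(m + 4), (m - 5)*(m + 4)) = m^2 - m - 20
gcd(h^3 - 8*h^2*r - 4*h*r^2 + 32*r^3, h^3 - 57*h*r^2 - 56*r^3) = -h + 8*r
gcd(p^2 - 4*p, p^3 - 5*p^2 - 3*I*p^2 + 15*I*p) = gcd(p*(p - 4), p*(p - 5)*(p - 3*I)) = p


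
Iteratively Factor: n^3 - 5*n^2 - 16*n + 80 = (n + 4)*(n^2 - 9*n + 20) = (n - 5)*(n + 4)*(n - 4)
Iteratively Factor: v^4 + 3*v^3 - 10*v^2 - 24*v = (v)*(v^3 + 3*v^2 - 10*v - 24) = v*(v + 4)*(v^2 - v - 6) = v*(v + 2)*(v + 4)*(v - 3)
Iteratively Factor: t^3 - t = (t + 1)*(t^2 - t) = (t - 1)*(t + 1)*(t)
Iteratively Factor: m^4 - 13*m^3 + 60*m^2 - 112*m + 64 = (m - 4)*(m^3 - 9*m^2 + 24*m - 16) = (m - 4)*(m - 1)*(m^2 - 8*m + 16) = (m - 4)^2*(m - 1)*(m - 4)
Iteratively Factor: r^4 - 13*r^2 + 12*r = (r - 3)*(r^3 + 3*r^2 - 4*r) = r*(r - 3)*(r^2 + 3*r - 4) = r*(r - 3)*(r + 4)*(r - 1)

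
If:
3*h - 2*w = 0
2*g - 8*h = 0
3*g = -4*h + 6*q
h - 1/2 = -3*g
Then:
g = 2/13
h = 1/26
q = 4/39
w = 3/52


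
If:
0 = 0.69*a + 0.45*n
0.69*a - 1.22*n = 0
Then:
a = 0.00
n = 0.00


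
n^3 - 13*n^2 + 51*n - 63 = (n - 7)*(n - 3)^2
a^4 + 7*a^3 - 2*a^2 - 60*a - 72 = (a - 3)*(a + 2)^2*(a + 6)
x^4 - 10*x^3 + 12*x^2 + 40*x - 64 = (x - 8)*(x - 2)^2*(x + 2)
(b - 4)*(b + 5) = b^2 + b - 20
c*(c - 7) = c^2 - 7*c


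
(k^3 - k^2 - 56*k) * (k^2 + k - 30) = k^5 - 87*k^3 - 26*k^2 + 1680*k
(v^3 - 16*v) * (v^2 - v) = v^5 - v^4 - 16*v^3 + 16*v^2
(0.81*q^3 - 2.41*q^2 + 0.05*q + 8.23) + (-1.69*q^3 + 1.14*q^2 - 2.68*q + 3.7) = -0.88*q^3 - 1.27*q^2 - 2.63*q + 11.93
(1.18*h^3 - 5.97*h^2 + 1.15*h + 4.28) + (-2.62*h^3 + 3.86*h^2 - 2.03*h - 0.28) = -1.44*h^3 - 2.11*h^2 - 0.88*h + 4.0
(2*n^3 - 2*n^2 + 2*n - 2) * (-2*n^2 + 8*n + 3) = -4*n^5 + 20*n^4 - 14*n^3 + 14*n^2 - 10*n - 6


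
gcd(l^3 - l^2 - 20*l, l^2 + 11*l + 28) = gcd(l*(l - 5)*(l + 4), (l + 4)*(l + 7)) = l + 4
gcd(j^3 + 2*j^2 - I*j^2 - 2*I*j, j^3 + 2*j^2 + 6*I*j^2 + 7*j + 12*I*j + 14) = j^2 + j*(2 - I) - 2*I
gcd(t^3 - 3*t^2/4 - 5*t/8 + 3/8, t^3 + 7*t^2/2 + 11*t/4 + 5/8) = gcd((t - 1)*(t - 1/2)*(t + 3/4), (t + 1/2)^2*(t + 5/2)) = 1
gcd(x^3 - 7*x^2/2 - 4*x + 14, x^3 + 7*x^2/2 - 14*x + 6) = x - 2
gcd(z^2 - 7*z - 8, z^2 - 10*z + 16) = z - 8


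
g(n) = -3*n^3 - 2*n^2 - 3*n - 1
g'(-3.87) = -122.31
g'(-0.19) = -2.56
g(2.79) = -90.09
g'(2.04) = -48.61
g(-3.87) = 154.54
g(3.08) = -116.87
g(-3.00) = 71.00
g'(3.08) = -100.70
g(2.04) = -40.91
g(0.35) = -2.42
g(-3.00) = 71.00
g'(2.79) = -84.22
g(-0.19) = -0.48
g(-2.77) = 55.73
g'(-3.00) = -72.00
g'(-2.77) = -60.98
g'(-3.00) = -72.00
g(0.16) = -1.54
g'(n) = -9*n^2 - 4*n - 3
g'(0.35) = -5.50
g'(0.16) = -3.87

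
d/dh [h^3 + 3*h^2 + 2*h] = 3*h^2 + 6*h + 2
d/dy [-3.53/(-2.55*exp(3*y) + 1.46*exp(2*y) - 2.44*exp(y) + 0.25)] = (-27.0045*exp(2*y) + 10.3076*exp(y) - 8.6132)*exp(y)/(2.55*exp(3*y) - 1.46*exp(2*y) + 2.44*exp(y) - 0.25)^2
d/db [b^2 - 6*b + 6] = 2*b - 6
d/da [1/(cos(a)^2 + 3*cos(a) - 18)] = (2*cos(a) + 3)*sin(a)/(cos(a)^2 + 3*cos(a) - 18)^2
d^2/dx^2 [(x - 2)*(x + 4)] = 2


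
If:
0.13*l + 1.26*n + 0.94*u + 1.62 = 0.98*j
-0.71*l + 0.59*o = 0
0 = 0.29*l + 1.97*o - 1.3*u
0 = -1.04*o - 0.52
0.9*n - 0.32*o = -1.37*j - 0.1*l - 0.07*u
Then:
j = 0.24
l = -0.42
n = -0.42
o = -0.50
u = -0.85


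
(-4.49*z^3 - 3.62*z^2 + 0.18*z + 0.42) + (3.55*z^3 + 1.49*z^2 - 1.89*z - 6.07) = -0.94*z^3 - 2.13*z^2 - 1.71*z - 5.65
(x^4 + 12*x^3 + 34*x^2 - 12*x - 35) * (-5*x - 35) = -5*x^5 - 95*x^4 - 590*x^3 - 1130*x^2 + 595*x + 1225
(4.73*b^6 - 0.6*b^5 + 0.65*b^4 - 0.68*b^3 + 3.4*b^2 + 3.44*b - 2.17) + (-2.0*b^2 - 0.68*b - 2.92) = 4.73*b^6 - 0.6*b^5 + 0.65*b^4 - 0.68*b^3 + 1.4*b^2 + 2.76*b - 5.09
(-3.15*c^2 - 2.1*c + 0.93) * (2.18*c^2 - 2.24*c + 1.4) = -6.867*c^4 + 2.478*c^3 + 2.3214*c^2 - 5.0232*c + 1.302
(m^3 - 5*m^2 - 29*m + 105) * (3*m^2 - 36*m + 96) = 3*m^5 - 51*m^4 + 189*m^3 + 879*m^2 - 6564*m + 10080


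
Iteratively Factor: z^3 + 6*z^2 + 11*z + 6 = (z + 3)*(z^2 + 3*z + 2) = (z + 2)*(z + 3)*(z + 1)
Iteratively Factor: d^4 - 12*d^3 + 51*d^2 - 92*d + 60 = (d - 3)*(d^3 - 9*d^2 + 24*d - 20) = (d - 3)*(d - 2)*(d^2 - 7*d + 10) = (d - 3)*(d - 2)^2*(d - 5)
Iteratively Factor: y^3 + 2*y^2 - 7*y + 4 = (y - 1)*(y^2 + 3*y - 4) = (y - 1)^2*(y + 4)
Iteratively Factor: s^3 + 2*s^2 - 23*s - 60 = (s - 5)*(s^2 + 7*s + 12) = (s - 5)*(s + 3)*(s + 4)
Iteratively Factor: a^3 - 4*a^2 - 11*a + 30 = (a + 3)*(a^2 - 7*a + 10) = (a - 5)*(a + 3)*(a - 2)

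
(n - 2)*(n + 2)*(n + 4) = n^3 + 4*n^2 - 4*n - 16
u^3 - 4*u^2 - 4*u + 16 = (u - 4)*(u - 2)*(u + 2)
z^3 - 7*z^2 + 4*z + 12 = (z - 6)*(z - 2)*(z + 1)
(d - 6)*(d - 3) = d^2 - 9*d + 18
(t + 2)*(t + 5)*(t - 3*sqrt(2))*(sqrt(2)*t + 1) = sqrt(2)*t^4 - 5*t^3 + 7*sqrt(2)*t^3 - 35*t^2 + 7*sqrt(2)*t^2 - 50*t - 21*sqrt(2)*t - 30*sqrt(2)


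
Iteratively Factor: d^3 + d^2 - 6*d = (d + 3)*(d^2 - 2*d) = (d - 2)*(d + 3)*(d)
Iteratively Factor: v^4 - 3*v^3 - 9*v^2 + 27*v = (v)*(v^3 - 3*v^2 - 9*v + 27) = v*(v - 3)*(v^2 - 9) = v*(v - 3)*(v + 3)*(v - 3)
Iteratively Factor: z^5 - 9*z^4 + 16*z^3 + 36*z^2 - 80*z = (z - 2)*(z^4 - 7*z^3 + 2*z^2 + 40*z) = (z - 5)*(z - 2)*(z^3 - 2*z^2 - 8*z) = z*(z - 5)*(z - 2)*(z^2 - 2*z - 8) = z*(z - 5)*(z - 4)*(z - 2)*(z + 2)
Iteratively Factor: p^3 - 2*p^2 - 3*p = (p + 1)*(p^2 - 3*p) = p*(p + 1)*(p - 3)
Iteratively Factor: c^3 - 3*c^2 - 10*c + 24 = (c - 4)*(c^2 + c - 6) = (c - 4)*(c + 3)*(c - 2)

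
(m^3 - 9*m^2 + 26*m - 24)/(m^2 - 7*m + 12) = m - 2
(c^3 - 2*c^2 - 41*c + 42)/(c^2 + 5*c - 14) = (c^3 - 2*c^2 - 41*c + 42)/(c^2 + 5*c - 14)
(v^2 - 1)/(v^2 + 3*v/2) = 2*(v^2 - 1)/(v*(2*v + 3))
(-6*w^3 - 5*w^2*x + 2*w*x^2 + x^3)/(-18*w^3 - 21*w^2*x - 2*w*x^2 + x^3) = (-2*w + x)/(-6*w + x)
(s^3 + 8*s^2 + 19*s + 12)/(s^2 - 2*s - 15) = (s^2 + 5*s + 4)/(s - 5)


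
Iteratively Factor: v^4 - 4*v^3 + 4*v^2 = (v)*(v^3 - 4*v^2 + 4*v) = v*(v - 2)*(v^2 - 2*v) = v^2*(v - 2)*(v - 2)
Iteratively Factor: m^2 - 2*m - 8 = (m + 2)*(m - 4)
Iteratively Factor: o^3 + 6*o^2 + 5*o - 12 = (o - 1)*(o^2 + 7*o + 12) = (o - 1)*(o + 3)*(o + 4)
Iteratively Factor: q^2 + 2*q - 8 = (q + 4)*(q - 2)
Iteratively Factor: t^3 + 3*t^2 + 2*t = (t + 1)*(t^2 + 2*t) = t*(t + 1)*(t + 2)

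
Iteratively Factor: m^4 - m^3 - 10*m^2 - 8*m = (m - 4)*(m^3 + 3*m^2 + 2*m) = (m - 4)*(m + 2)*(m^2 + m) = m*(m - 4)*(m + 2)*(m + 1)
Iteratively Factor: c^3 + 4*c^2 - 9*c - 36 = (c + 4)*(c^2 - 9) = (c + 3)*(c + 4)*(c - 3)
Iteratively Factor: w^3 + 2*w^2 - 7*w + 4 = (w - 1)*(w^2 + 3*w - 4) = (w - 1)*(w + 4)*(w - 1)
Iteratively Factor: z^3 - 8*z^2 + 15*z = (z - 5)*(z^2 - 3*z) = (z - 5)*(z - 3)*(z)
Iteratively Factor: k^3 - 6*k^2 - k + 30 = (k - 5)*(k^2 - k - 6) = (k - 5)*(k - 3)*(k + 2)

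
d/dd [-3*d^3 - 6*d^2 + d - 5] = -9*d^2 - 12*d + 1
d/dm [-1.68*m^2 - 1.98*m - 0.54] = -3.36*m - 1.98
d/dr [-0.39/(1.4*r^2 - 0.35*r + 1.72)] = (1.092*r - 0.1365)/(1.4*r^2 - 0.35*r + 1.72)^2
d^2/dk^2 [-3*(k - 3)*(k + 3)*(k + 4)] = -18*k - 24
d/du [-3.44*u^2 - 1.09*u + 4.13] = -6.88*u - 1.09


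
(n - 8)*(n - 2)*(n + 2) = n^3 - 8*n^2 - 4*n + 32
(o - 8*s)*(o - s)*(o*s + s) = o^3*s - 9*o^2*s^2 + o^2*s + 8*o*s^3 - 9*o*s^2 + 8*s^3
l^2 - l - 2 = (l - 2)*(l + 1)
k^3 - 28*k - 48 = (k - 6)*(k + 2)*(k + 4)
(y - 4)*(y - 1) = y^2 - 5*y + 4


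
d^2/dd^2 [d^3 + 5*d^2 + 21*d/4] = 6*d + 10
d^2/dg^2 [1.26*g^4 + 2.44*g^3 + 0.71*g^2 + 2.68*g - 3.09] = 15.12*g^2 + 14.64*g + 1.42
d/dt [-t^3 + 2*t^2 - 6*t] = -3*t^2 + 4*t - 6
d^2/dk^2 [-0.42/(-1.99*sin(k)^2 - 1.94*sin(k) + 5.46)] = (-6.652968*sin(k)^4 - 4.864356*sin(k)^3 - 9.855132*sin(k)^2 + 5.279904*sin(k) + 12.28836)/(1.99*sin(k)^2 + 1.94*sin(k) - 5.46)^3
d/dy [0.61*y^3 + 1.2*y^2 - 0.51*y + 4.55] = 1.83*y^2 + 2.4*y - 0.51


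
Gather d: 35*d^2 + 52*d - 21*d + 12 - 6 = 35*d^2 + 31*d + 6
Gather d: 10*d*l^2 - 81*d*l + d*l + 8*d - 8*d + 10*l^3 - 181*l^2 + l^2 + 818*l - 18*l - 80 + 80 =d*(10*l^2 - 80*l) + 10*l^3 - 180*l^2 + 800*l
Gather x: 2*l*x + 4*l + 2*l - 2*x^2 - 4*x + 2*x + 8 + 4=6*l - 2*x^2 + x*(2*l - 2) + 12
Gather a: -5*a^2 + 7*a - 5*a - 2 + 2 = -5*a^2 + 2*a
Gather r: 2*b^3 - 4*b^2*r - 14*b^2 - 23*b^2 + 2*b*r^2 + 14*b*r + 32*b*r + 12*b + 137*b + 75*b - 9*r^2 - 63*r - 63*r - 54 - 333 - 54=2*b^3 - 37*b^2 + 224*b + r^2*(2*b - 9) + r*(-4*b^2 + 46*b - 126) - 441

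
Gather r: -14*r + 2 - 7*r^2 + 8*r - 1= -7*r^2 - 6*r + 1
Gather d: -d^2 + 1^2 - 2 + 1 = -d^2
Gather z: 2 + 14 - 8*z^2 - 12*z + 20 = -8*z^2 - 12*z + 36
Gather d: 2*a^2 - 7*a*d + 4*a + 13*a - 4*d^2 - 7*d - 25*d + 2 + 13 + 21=2*a^2 + 17*a - 4*d^2 + d*(-7*a - 32) + 36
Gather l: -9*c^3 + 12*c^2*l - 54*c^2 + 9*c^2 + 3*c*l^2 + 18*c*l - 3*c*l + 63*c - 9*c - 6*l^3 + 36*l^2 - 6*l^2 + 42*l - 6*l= -9*c^3 - 45*c^2 + 54*c - 6*l^3 + l^2*(3*c + 30) + l*(12*c^2 + 15*c + 36)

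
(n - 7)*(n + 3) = n^2 - 4*n - 21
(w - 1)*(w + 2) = w^2 + w - 2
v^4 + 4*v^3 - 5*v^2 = v^2*(v - 1)*(v + 5)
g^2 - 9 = (g - 3)*(g + 3)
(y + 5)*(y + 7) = y^2 + 12*y + 35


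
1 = 1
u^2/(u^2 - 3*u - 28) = u^2/(u^2 - 3*u - 28)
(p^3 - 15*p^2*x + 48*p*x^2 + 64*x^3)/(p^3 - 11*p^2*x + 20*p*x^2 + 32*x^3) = (-p + 8*x)/(-p + 4*x)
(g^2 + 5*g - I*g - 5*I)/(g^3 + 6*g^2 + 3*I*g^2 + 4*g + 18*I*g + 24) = (g + 5)/(g^2 + g*(6 + 4*I) + 24*I)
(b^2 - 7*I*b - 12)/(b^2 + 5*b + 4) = (b^2 - 7*I*b - 12)/(b^2 + 5*b + 4)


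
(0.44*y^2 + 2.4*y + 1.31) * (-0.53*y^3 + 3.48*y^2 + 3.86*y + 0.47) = -0.2332*y^5 + 0.2592*y^4 + 9.3561*y^3 + 14.0296*y^2 + 6.1846*y + 0.6157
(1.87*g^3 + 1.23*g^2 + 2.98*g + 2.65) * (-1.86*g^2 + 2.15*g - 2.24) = -3.4782*g^5 + 1.7327*g^4 - 7.0871*g^3 - 1.2772*g^2 - 0.9777*g - 5.936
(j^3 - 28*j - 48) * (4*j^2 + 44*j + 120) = 4*j^5 + 44*j^4 + 8*j^3 - 1424*j^2 - 5472*j - 5760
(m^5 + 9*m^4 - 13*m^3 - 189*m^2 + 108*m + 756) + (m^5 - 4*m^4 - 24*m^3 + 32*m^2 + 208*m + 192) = 2*m^5 + 5*m^4 - 37*m^3 - 157*m^2 + 316*m + 948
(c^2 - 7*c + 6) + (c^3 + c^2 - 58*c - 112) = c^3 + 2*c^2 - 65*c - 106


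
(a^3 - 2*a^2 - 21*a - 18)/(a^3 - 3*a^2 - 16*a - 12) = (a + 3)/(a + 2)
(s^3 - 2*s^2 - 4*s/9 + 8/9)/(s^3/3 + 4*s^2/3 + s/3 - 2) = (9*s^3 - 18*s^2 - 4*s + 8)/(3*(s^3 + 4*s^2 + s - 6))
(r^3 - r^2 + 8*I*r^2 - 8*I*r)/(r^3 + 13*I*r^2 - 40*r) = (r - 1)/(r + 5*I)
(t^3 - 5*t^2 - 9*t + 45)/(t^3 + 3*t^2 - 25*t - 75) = (t - 3)/(t + 5)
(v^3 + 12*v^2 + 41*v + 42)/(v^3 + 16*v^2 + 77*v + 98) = (v + 3)/(v + 7)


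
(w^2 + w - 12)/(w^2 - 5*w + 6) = (w + 4)/(w - 2)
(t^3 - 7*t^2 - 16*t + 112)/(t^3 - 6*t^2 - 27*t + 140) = (t + 4)/(t + 5)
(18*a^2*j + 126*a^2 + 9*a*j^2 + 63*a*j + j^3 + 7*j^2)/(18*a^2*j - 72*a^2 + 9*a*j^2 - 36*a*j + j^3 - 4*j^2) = (j + 7)/(j - 4)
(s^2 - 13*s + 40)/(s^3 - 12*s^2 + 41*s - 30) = (s - 8)/(s^2 - 7*s + 6)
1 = 1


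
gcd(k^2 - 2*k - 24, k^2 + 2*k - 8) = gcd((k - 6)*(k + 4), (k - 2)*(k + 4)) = k + 4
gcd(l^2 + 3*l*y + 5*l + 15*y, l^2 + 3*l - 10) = l + 5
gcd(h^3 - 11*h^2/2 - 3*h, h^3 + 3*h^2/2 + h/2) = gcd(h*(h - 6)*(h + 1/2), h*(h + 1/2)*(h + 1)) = h^2 + h/2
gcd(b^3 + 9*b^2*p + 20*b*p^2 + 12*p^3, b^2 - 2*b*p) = 1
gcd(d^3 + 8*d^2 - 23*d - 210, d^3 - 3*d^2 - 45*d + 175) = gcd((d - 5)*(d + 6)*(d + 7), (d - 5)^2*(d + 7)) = d^2 + 2*d - 35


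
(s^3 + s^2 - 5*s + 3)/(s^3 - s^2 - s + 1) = (s + 3)/(s + 1)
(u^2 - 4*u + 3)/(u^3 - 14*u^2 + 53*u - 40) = (u - 3)/(u^2 - 13*u + 40)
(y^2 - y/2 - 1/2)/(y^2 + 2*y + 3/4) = 2*(y - 1)/(2*y + 3)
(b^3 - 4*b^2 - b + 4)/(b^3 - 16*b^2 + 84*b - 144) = (b^2 - 1)/(b^2 - 12*b + 36)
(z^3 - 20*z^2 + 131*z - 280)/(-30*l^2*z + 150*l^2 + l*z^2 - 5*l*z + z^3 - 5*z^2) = (z^2 - 15*z + 56)/(-30*l^2 + l*z + z^2)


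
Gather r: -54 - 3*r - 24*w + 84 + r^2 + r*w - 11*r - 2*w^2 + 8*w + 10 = r^2 + r*(w - 14) - 2*w^2 - 16*w + 40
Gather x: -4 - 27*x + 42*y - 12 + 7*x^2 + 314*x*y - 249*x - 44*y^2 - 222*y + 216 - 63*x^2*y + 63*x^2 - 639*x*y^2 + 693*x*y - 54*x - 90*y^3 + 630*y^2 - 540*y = x^2*(70 - 63*y) + x*(-639*y^2 + 1007*y - 330) - 90*y^3 + 586*y^2 - 720*y + 200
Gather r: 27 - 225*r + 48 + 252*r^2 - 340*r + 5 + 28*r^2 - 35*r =280*r^2 - 600*r + 80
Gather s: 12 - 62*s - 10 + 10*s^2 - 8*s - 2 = 10*s^2 - 70*s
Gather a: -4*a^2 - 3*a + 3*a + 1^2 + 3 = 4 - 4*a^2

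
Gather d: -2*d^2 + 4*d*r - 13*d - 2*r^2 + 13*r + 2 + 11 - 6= -2*d^2 + d*(4*r - 13) - 2*r^2 + 13*r + 7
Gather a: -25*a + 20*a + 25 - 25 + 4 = 4 - 5*a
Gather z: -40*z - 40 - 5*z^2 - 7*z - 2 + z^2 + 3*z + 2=-4*z^2 - 44*z - 40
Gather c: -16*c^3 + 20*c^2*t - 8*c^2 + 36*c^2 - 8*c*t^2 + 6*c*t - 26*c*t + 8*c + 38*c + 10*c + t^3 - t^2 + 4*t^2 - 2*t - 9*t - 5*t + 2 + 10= -16*c^3 + c^2*(20*t + 28) + c*(-8*t^2 - 20*t + 56) + t^3 + 3*t^2 - 16*t + 12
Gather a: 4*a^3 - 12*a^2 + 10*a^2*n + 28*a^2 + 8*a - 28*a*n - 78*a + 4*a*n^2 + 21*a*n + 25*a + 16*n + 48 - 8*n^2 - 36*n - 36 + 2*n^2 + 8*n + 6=4*a^3 + a^2*(10*n + 16) + a*(4*n^2 - 7*n - 45) - 6*n^2 - 12*n + 18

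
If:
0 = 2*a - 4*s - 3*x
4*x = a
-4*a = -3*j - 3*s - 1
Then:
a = 4*x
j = 49*x/12 - 1/3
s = 5*x/4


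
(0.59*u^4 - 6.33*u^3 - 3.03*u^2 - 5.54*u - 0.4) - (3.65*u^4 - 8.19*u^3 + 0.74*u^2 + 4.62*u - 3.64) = -3.06*u^4 + 1.86*u^3 - 3.77*u^2 - 10.16*u + 3.24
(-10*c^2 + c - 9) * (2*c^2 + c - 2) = -20*c^4 - 8*c^3 + 3*c^2 - 11*c + 18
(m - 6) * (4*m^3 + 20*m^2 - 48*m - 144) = 4*m^4 - 4*m^3 - 168*m^2 + 144*m + 864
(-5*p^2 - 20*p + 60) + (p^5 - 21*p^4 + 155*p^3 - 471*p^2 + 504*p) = p^5 - 21*p^4 + 155*p^3 - 476*p^2 + 484*p + 60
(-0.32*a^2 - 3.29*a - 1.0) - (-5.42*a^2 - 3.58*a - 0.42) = 5.1*a^2 + 0.29*a - 0.58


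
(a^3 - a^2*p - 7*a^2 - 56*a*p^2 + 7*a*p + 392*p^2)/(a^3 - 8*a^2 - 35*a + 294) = (a^2 - a*p - 56*p^2)/(a^2 - a - 42)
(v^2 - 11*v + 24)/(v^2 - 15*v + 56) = (v - 3)/(v - 7)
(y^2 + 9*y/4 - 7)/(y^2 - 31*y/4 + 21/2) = (y + 4)/(y - 6)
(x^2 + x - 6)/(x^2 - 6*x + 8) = (x + 3)/(x - 4)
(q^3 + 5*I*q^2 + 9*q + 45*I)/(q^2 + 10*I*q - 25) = (q^2 + 9)/(q + 5*I)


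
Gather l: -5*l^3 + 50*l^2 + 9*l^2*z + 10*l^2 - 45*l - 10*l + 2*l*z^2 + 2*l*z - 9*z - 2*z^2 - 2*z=-5*l^3 + l^2*(9*z + 60) + l*(2*z^2 + 2*z - 55) - 2*z^2 - 11*z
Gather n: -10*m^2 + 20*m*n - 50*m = -10*m^2 + 20*m*n - 50*m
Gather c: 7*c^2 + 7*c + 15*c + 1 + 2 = 7*c^2 + 22*c + 3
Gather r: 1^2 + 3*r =3*r + 1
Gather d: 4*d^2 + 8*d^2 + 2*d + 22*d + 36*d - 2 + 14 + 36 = 12*d^2 + 60*d + 48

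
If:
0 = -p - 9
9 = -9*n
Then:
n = -1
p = -9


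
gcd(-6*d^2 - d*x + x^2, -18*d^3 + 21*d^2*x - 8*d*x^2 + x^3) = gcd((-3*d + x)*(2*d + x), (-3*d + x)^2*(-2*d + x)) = -3*d + x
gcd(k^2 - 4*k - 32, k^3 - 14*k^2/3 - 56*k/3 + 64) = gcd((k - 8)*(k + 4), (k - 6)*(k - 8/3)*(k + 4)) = k + 4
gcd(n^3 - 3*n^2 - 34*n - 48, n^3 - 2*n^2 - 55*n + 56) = n - 8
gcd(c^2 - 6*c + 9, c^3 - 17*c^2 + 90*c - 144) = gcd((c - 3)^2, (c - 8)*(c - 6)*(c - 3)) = c - 3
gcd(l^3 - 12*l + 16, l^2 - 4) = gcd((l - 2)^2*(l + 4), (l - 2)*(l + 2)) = l - 2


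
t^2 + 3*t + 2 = (t + 1)*(t + 2)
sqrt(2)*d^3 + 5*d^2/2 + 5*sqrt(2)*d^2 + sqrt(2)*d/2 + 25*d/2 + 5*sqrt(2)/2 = (d + 5)*(d + sqrt(2))*(sqrt(2)*d + 1/2)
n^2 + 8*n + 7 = (n + 1)*(n + 7)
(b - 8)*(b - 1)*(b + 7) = b^3 - 2*b^2 - 55*b + 56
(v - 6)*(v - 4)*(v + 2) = v^3 - 8*v^2 + 4*v + 48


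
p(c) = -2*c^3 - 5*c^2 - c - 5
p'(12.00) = -985.00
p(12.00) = -4193.00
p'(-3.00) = -25.00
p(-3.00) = 7.00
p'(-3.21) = -30.72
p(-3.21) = 12.84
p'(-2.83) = -20.75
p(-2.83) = 3.12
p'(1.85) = -40.04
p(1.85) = -36.63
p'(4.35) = -158.04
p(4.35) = -268.59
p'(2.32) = -56.49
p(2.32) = -59.21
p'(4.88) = -192.69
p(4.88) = -361.38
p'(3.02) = -85.92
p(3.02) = -108.71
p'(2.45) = -61.52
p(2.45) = -66.87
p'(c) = -6*c^2 - 10*c - 1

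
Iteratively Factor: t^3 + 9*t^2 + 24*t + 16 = (t + 4)*(t^2 + 5*t + 4) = (t + 4)^2*(t + 1)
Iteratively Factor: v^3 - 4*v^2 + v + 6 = (v - 3)*(v^2 - v - 2) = (v - 3)*(v - 2)*(v + 1)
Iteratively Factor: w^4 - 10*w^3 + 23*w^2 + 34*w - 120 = (w - 5)*(w^3 - 5*w^2 - 2*w + 24) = (w - 5)*(w - 3)*(w^2 - 2*w - 8) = (w - 5)*(w - 4)*(w - 3)*(w + 2)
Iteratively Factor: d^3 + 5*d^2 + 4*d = (d + 1)*(d^2 + 4*d) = (d + 1)*(d + 4)*(d)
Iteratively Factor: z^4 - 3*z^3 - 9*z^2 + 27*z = (z + 3)*(z^3 - 6*z^2 + 9*z) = z*(z + 3)*(z^2 - 6*z + 9) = z*(z - 3)*(z + 3)*(z - 3)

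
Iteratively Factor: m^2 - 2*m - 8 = (m + 2)*(m - 4)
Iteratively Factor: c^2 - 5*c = (c - 5)*(c)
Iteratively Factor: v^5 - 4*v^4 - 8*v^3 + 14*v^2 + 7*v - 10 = (v - 5)*(v^4 + v^3 - 3*v^2 - v + 2) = (v - 5)*(v + 2)*(v^3 - v^2 - v + 1) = (v - 5)*(v - 1)*(v + 2)*(v^2 - 1) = (v - 5)*(v - 1)*(v + 1)*(v + 2)*(v - 1)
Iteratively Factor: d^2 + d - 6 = (d - 2)*(d + 3)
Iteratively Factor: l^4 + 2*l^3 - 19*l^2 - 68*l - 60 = (l + 3)*(l^3 - l^2 - 16*l - 20) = (l - 5)*(l + 3)*(l^2 + 4*l + 4) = (l - 5)*(l + 2)*(l + 3)*(l + 2)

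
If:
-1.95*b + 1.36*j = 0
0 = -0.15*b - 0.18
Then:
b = -1.20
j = -1.72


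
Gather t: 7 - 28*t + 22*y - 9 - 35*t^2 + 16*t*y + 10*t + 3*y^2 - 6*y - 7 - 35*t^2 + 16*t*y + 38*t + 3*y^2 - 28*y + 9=-70*t^2 + t*(32*y + 20) + 6*y^2 - 12*y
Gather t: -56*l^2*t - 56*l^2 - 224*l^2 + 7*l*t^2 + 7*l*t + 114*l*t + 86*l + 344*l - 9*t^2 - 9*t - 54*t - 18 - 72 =-280*l^2 + 430*l + t^2*(7*l - 9) + t*(-56*l^2 + 121*l - 63) - 90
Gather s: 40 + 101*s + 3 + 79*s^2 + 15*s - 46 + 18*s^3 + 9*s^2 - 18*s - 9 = 18*s^3 + 88*s^2 + 98*s - 12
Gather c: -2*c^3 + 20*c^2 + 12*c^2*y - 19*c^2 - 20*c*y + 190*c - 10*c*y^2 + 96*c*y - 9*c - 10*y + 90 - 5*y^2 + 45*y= -2*c^3 + c^2*(12*y + 1) + c*(-10*y^2 + 76*y + 181) - 5*y^2 + 35*y + 90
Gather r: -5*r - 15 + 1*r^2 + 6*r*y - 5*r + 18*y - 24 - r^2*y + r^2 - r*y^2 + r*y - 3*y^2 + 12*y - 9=r^2*(2 - y) + r*(-y^2 + 7*y - 10) - 3*y^2 + 30*y - 48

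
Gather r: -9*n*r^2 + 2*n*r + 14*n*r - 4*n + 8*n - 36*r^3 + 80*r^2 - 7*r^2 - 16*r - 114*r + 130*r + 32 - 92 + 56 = 16*n*r + 4*n - 36*r^3 + r^2*(73 - 9*n) - 4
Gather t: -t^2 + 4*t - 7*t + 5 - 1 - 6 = -t^2 - 3*t - 2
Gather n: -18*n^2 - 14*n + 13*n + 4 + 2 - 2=-18*n^2 - n + 4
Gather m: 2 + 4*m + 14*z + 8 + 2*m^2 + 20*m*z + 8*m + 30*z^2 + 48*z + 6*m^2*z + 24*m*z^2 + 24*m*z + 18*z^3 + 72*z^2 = m^2*(6*z + 2) + m*(24*z^2 + 44*z + 12) + 18*z^3 + 102*z^2 + 62*z + 10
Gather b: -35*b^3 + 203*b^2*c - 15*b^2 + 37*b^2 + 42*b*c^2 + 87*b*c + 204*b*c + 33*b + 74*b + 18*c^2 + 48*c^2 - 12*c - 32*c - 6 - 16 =-35*b^3 + b^2*(203*c + 22) + b*(42*c^2 + 291*c + 107) + 66*c^2 - 44*c - 22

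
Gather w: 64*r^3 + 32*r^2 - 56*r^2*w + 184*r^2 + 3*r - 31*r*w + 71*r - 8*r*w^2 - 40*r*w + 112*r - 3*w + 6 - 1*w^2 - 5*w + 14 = 64*r^3 + 216*r^2 + 186*r + w^2*(-8*r - 1) + w*(-56*r^2 - 71*r - 8) + 20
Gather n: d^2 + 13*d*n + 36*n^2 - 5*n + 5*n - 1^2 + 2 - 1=d^2 + 13*d*n + 36*n^2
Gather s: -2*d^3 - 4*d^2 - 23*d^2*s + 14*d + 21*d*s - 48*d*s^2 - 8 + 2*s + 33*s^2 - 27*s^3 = -2*d^3 - 4*d^2 + 14*d - 27*s^3 + s^2*(33 - 48*d) + s*(-23*d^2 + 21*d + 2) - 8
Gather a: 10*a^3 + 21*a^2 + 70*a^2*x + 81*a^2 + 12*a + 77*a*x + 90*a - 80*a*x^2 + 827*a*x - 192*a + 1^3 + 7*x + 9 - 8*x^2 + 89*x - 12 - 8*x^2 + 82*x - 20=10*a^3 + a^2*(70*x + 102) + a*(-80*x^2 + 904*x - 90) - 16*x^2 + 178*x - 22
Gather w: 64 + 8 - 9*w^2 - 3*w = -9*w^2 - 3*w + 72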